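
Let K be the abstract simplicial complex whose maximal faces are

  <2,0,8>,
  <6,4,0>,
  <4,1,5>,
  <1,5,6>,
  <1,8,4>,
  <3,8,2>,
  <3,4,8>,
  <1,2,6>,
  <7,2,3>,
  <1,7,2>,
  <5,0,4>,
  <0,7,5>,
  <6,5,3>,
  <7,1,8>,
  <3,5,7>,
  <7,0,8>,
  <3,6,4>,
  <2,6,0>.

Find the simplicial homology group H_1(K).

Fix the vertex order 0 < 1 < 2 < 3 < 4 < 5 < 6 < 7 < 8 and write every simplex with vertices in increasing order. Then dim K = 2 and the simplices of K are:

  0-simplices (9): [0], [1], [2], [3], [4], [5], [6], [7], [8]
  1-simplices (27): (27 of them)
  2-simplices (18): [0,2,6], [0,2,8], [0,4,5], [0,4,6], [0,5,7], [0,7,8], [1,2,6], [1,2,7], [1,4,5], [1,4,8], [1,5,6], [1,7,8], [2,3,7], [2,3,8], [3,4,6], [3,4,8], [3,5,6], [3,5,7]

giving chain groups C_0 ≅ Z^9, C_1 ≅ Z^27, C_2 ≅ Z^18.

The boundary map ∂_1: C_1 → C_0 sends each edge [p,q] (with p < q) to q − p. For instance
  ∂[1,6] = [6] − [1].
The resulting 9×27 matrix has rank 8, and its Smith normal form has invariant factors (1,1,1,1,1,1,1,1).

The boundary map ∂_2: C_2 → C_1 acts by ∂[p,q,r] = [q,r] − [p,r] + [p,q]. For instance
  ∂[0,4,5] = [4,5] − [0,5] + [0,4],
  ∂[3,4,6] = [4,6] − [3,6] + [3,4].
This gives a 27×18 integer matrix of rank 18; reducing to Smith normal form yields diagonal entries (1,1,1,1,1,1,1,1,1,1,1,1,1,1,1,1,1,2).

From H_k ≅ ker(∂_k) / im(∂_{k+1}) we obtain:

  H_1: rank ker ∂_1 − rank ∂_2 = (27 − 8) − 18 = 1, and ∂_2 has invariant factor 2 > 1, so H_1 ≅ Z × Z/2.

H_1 = Z × Z/2.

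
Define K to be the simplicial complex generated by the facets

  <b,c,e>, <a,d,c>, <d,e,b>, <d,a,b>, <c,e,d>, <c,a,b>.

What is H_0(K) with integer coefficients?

We work with the vertex ordering a < b < c < d < e. The simplices of K, each written with vertices in increasing order, are:

  0-simplices (5): a, b, c, d, e
  1-simplices (9): ab, ac, ad, bc, bd, be, cd, ce, de
  2-simplices (6): abc, abd, acd, bce, bde, cde

Hence C_0 ≅ Z^5, C_1 ≅ Z^9, C_2 ≅ Z^6.

∂_1: C_1 → C_0 sends each edge [p,q] (with p < q) to q − p. For instance
  ∂de = e − d.
The resulting 5×9 matrix has rank 4, and its Smith normal form has invariant factors (1,1,1,1).

Boundary ∂_2: C_2 → C_1 acts by ∂[p,q,r] = [q,r] − [p,r] + [p,q]. For instance
  ∂bce = ce − be + bc,
  ∂abc = bc − ac + ab.
This gives a 9×6 integer matrix of rank 5; reducing to Smith normal form yields diagonal entries (1,1,1,1,1).

Now H_k = ker ∂_k / im ∂_{k+1}, so:

  H_0: rank C_0 − rank ∂_1 = 5 − 4 = 1, and the invariant factors of ∂_1 are all 1, so H_0 = Z.

(K is a triangulation of the 2-sphere S^2.)

H_0 ≅ Z.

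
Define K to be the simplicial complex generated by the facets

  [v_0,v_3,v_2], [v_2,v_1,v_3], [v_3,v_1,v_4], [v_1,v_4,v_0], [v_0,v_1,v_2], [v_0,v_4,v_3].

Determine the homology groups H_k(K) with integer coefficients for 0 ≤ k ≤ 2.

H_0 = Z,  H_1 = 0,  H_2 = Z.

Fix the vertex order v_0 < v_1 < v_2 < v_3 < v_4 and write every simplex with vertices in increasing order. Then dim K = 2 and the simplices of K are:

  0-simplices (5): [v_0], [v_1], [v_2], [v_3], [v_4]
  1-simplices (9): [v_0,v_1], [v_0,v_2], [v_0,v_3], [v_0,v_4], [v_1,v_2], [v_1,v_3], [v_1,v_4], [v_2,v_3], [v_3,v_4]
  2-simplices (6): [v_0,v_1,v_2], [v_0,v_1,v_4], [v_0,v_2,v_3], [v_0,v_3,v_4], [v_1,v_2,v_3], [v_1,v_3,v_4]

Hence C_0 ≅ Z^5, C_1 ≅ Z^9, C_2 ≅ Z^6.

∂_1: C_1 → C_0 sends each edge [p,q] (with p < q) to q − p. For instance
  ∂[v_2,v_3] = [v_3] − [v_2].
This gives a 5×9 integer matrix of rank 4; reducing to Smith normal form yields diagonal entries (1,1,1,1).

Boundary ∂_2: C_2 → C_1 sends each 2-simplex [p,q,r] to [q,r] − [p,r] + [p,q]. For instance
  ∂[v_1,v_2,v_3] = [v_2,v_3] − [v_1,v_3] + [v_1,v_2],
  ∂[v_0,v_3,v_4] = [v_3,v_4] − [v_0,v_4] + [v_0,v_3].
This gives a 9×6 integer matrix of rank 5; reducing to Smith normal form yields diagonal entries (1,1,1,1,1).

Reading off H_k = ker ∂_k / im ∂_{k+1}:

  H_0: rank C_0 − rank ∂_1 = 5 − 4 = 1, and the invariant factors of ∂_1 are all 1, so H_0 = Z.
  H_1: rank ker ∂_1 − rank ∂_2 = (9 − 4) − 5 = 0, and the invariant factors of ∂_2 are all 1, so H_1 = 0.
  H_2: rank ker ∂_2 − rank ∂_3 = (6 − 5) − 0 = 1, and there is no ∂_3, so H_2 = Z.

As a check, the Euler characteristic is 5 − 9 + 6 = 2, which agrees with 1 − 0 + 1 = 2.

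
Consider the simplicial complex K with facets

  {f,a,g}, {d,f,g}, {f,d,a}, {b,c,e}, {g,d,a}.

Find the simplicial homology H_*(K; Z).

Take the total order a < b < c < d < e < f < g on the vertex set. Then K (dimension 2) consists of the simplices:

  0-simplices (7): a, b, c, d, e, f, g
  1-simplices (9): ad, af, ag, bc, be, ce, df, dg, fg
  2-simplices (5): adf, adg, afg, bce, dfg

giving chain groups C_0 ≅ Z^7, C_1 ≅ Z^9, C_2 ≅ Z^5.

∂_1: C_1 → C_0 sends each edge [p,q] (with p < q) to q − p. For instance
  ∂bc = c − b.
The 7×9 boundary matrix has rank 5 and Smith normal form diag(1,1,1,1,1).

Boundary ∂_2: C_2 → C_1 maps a triangle to the signed sum of its edges. For instance
  ∂afg = fg − ag + af,
  ∂adg = dg − ag + ad.
The 9×5 boundary matrix has rank 4 and Smith normal form diag(1,1,1,1).

Computing H_k = (kernel of ∂_k) / (image of ∂_{k+1}):

  H_0: rank C_0 − rank ∂_1 = 7 − 5 = 2, and the invariant factors of ∂_1 are all 1, so H_0 = Z^2.
  H_1: rank ker ∂_1 − rank ∂_2 = (9 − 5) − 4 = 0, and the invariant factors of ∂_2 are all 1, so H_1 = 0.
  H_2: rank ker ∂_2 − rank ∂_3 = (5 − 4) − 0 = 1, and there is no ∂_3, so H_2 = Z.

As a check, the Euler characteristic is 7 − 9 + 5 = 3, which agrees with 2 − 0 + 1 = 3.

H_0 = Z^2,  H_1 = 0,  H_2 = Z.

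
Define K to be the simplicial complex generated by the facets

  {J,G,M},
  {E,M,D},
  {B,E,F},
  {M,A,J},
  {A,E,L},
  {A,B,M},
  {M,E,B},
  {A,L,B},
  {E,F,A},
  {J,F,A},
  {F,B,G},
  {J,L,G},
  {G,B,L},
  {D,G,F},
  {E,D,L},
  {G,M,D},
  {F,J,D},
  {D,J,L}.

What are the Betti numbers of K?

b_0 = 1, b_1 = 1, b_2 = 0.

Fix the vertex order A < B < D < E < F < G < J < L < M and write every simplex with vertices in increasing order. Then dim K = 2 and the simplices of K are:

  0-simplices (9): A, B, D, E, F, G, J, L, M
  1-simplices (27): AB, AE, AF, AJ, AL, AM, BE, BF, BG, BL, BM, DE, DF, DG, DJ, DL, DM, EF, EL, EM, FG, FJ, GJ, GL, GM, JL, JM
  2-simplices (18): ABL, ABM, AEF, AEL, AFJ, AJM, BEF, BEM, BFG, BGL, DEL, DEM, DFG, DFJ, DGM, DJL, GJL, GJM

giving chain groups C_0 ≅ Z^9, C_1 ≅ Z^27, C_2 ≅ Z^18.

The boundary map ∂_1: C_1 → C_0 sends each edge [p,q] (with p < q) to q − p.
As a 9×27 matrix over Z this has rank 8, with invariant factors (1,1,1,1,1,1,1,1).

Boundary ∂_2: C_2 → C_1 maps a triangle to the signed sum of its edges. For instance
  ∂DFG = FG − DG + DF,
  ∂BFG = FG − BG + BF.
As a 27×18 matrix over Z this has rank 18, with invariant factors (1,1,1,1,1,1,1,1,1,1,1,1,1,1,1,1,1,2).

From H_k ≅ ker(∂_k) / im(∂_{k+1}) we obtain:

  H_0: rank C_0 − rank ∂_1 = 9 − 8 = 1, and the invariant factors of ∂_1 are all 1, so H_0 ≅ Z.
  H_1: rank ker ∂_1 − rank ∂_2 = (27 − 8) − 18 = 1, and ∂_2 has invariant factor 2 > 1, so H_1 ≅ Z ⊕ Z/2Z.
  H_2: rank ker ∂_2 − rank ∂_3 = (18 − 18) − 0 = 0, and there is no ∂_3, so H_2 ≅ 0.

Hence the Betti numbers are b_0 = 1, b_1 = 1, b_2 = 0.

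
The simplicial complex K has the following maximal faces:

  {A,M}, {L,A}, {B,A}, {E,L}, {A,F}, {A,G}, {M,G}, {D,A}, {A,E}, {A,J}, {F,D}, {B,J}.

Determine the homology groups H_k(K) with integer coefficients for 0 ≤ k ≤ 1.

K has 9 vertices, 12 edges.
rank ∂_0 = 0, rank ∂_1 = 8 ⇒ b_0 = 9 − 0 − 8 = 1; all invariant factors of ∂_1 are 1 so no torsion. So H_0 = Z.
rank ∂_1 = 8, rank ∂_2 = 0 ⇒ b_1 = 12 − 8 − 0 = 4. So H_1 = Z^4.

H_0 = Z,  H_1 = Z^4.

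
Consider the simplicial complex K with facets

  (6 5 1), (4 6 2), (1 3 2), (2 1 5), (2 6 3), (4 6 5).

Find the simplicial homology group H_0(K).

H_0 ≅ Z.

Fix the vertex order 1 < 2 < 3 < 4 < 5 < 6 and write every simplex with vertices in increasing order. Then dim K = 2 and the simplices of K are:

  0-simplices (6): [1], [2], [3], [4], [5], [6]
  1-simplices (12): [1,2], [1,3], [1,5], [1,6], [2,3], [2,4], [2,5], [2,6], [3,6], [4,5], [4,6], [5,6]
  2-simplices (6): [1,2,3], [1,2,5], [1,5,6], [2,3,6], [2,4,6], [4,5,6]

Hence C_0 ≅ Z^6, C_1 ≅ Z^12, C_2 ≅ Z^6.

The boundary map ∂_1: C_1 → C_0 is given by ∂[p,q] = [q] − [p].
As a 6×12 matrix over Z this has rank 5, with invariant factors (1,1,1,1,1).

The boundary map ∂_2: C_2 → C_1 sends each 2-simplex [p,q,r] to [q,r] − [p,r] + [p,q]. For instance
  ∂[1,2,5] = [2,5] − [1,5] + [1,2],
  ∂[1,5,6] = [5,6] − [1,6] + [1,5].
The 12×6 boundary matrix has rank 6 and Smith normal form diag(1,1,1,1,1,1).

Reading off H_k = ker ∂_k / im ∂_{k+1}:

  H_0: rank C_0 − rank ∂_1 = 6 − 5 = 1, and the invariant factors of ∂_1 are all 1, so H_0 ≅ Z.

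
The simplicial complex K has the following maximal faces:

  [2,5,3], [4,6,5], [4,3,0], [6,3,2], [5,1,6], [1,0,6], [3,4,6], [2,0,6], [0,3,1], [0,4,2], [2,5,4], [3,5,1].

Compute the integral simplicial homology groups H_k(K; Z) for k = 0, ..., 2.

Order the vertices as 0 < 1 < 2 < 3 < 4 < 5 < 6. Listing each simplex with vertices in this order, K has dimension 2 with simplices:

  0-simplices (7): [0], [1], [2], [3], [4], [5], [6]
  1-simplices (18): [0,1], [0,2], [0,3], [0,4], [0,6], [1,3], [1,5], [1,6], [2,3], [2,4], [2,5], [2,6], [3,4], [3,5], [3,6], [4,5], [4,6], [5,6]
  2-simplices (12): [0,1,3], [0,1,6], [0,2,4], [0,2,6], [0,3,4], [1,3,5], [1,5,6], [2,3,5], [2,3,6], [2,4,5], [3,4,6], [4,5,6]

so the chain groups are C_0 ≅ Z^7, C_1 ≅ Z^18, C_2 ≅ Z^12.

Boundary ∂_1: C_1 → C_0 sends each edge [p,q] (with p < q) to q − p. For instance
  ∂[2,4] = [4] − [2].
The resulting 7×18 matrix has rank 6, and its Smith normal form has invariant factors (1,1,1,1,1,1).

Boundary ∂_2: C_2 → C_1 sends each 2-simplex [p,q,r] to [q,r] − [p,r] + [p,q]. For instance
  ∂[2,3,5] = [3,5] − [2,5] + [2,3],
  ∂[3,4,6] = [4,6] − [3,6] + [3,4].
As a 18×12 matrix over Z this has rank 12, with invariant factors (1,1,1,1,1,1,1,1,1,1,1,2).

Computing H_k = (kernel of ∂_k) / (image of ∂_{k+1}):

  H_0: rank C_0 − rank ∂_1 = 7 − 6 = 1, and the invariant factors of ∂_1 are all 1, so H_0 ≅ Z.
  H_1: rank ker ∂_1 − rank ∂_2 = (18 − 6) − 12 = 0, and ∂_2 has invariant factor 2 > 1, so H_1 ≅ Z/2Z.
  H_2: rank ker ∂_2 − rank ∂_3 = (12 − 12) − 0 = 0, and there is no ∂_3, so H_2 ≅ 0.

As a check, the Euler characteristic is 7 − 18 + 12 = 1, which agrees with 1 − 0 + 0 = 1.
(K is a triangulation of the real projective plane RP^2.)

H_0 = Z,  H_1 = Z/2Z,  H_2 = 0.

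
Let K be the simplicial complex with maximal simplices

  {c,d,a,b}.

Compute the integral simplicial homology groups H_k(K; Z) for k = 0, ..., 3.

We work with the vertex ordering a < b < c < d. The simplices of K, each written with vertices in increasing order, are:

  0-simplices (4): a, b, c, d
  1-simplices (6): ab, ac, ad, bc, bd, cd
  2-simplices (4): abc, abd, acd, bcd
  3-simplices (1): abcd

Hence C_0 ≅ Z^4, C_1 ≅ Z^6, C_2 ≅ Z^4, C_3 ≅ Z^1.

∂_1: C_1 → C_0 sends each edge [p,q] (with p < q) to q − p.
This gives a 4×6 integer matrix of rank 3; reducing to Smith normal form yields diagonal entries (1,1,1).

Boundary ∂_2: C_2 → C_1 sends each 2-simplex [p,q,r] to [q,r] − [p,r] + [p,q]. For instance
  ∂abd = bd − ad + ab,
  ∂bcd = cd − bd + bc.
The resulting 6×4 matrix has rank 3, and its Smith normal form has invariant factors (1,1,1).

∂_3: C_3 → C_2 sends each 3-simplex σ to the alternating sum Σ_i (−1)^i (σ with its i-th vertex removed). For instance
  ∂abcd = bcd − acd + abd − abc.
As a 4×1 matrix over Z this has rank 1, with invariant factors (1).

Now H_k = ker ∂_k / im ∂_{k+1}, so:

  H_0: rank C_0 − rank ∂_1 = 4 − 3 = 1, and the invariant factors of ∂_1 are all 1, so H_0 = Z.
  H_1: rank ker ∂_1 − rank ∂_2 = (6 − 3) − 3 = 0, and the invariant factors of ∂_2 are all 1, so H_1 = 0.
  H_2: rank ker ∂_2 − rank ∂_3 = (4 − 3) − 1 = 0, and the invariant factors of ∂_3 are all 1, so H_2 = 0.
  H_3: rank ker ∂_3 − rank ∂_4 = (1 − 1) − 0 = 0, and there is no ∂_4, so H_3 = 0.

H_0 ≅ Z,  H_1 = 0,  H_2 = 0,  H_3 = 0.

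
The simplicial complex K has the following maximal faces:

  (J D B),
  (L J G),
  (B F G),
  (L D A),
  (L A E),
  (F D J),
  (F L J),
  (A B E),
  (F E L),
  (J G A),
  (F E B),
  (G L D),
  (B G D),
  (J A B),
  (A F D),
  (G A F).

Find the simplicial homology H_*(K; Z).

Fix the vertex order A < B < D < E < F < G < J < L and write every simplex with vertices in increasing order. Then dim K = 2 and the simplices of K are:

  0-simplices (8): A, B, D, E, F, G, J, L
  1-simplices (24): AB, AD, AE, AF, AG, AJ, AL, BD, BE, BF, BG, BJ, DF, DG, DJ, DL, EF, EL, FG, FJ, FL, GJ, GL, JL
  2-simplices (16): ABE, ABJ, ADF, ADL, AEL, AFG, AGJ, BDG, BDJ, BEF, BFG, DFJ, DGL, EFL, FJL, GJL

Hence C_0 ≅ Z^8, C_1 ≅ Z^24, C_2 ≅ Z^16.

The boundary map ∂_1: C_1 → C_0 maps an edge to its endpoints' difference, ∂[p,q] = q − p. For instance
  ∂BG = G − B.
This gives a 8×24 integer matrix of rank 7; reducing to Smith normal form yields diagonal entries (1,1,1,1,1,1,1).

The boundary map ∂_2: C_2 → C_1 sends each 2-simplex [p,q,r] to [q,r] − [p,r] + [p,q]. For instance
  ∂ADL = DL − AL + AD,
  ∂AEL = EL − AL + AE.
The resulting 24×16 matrix has rank 15, and its Smith normal form has invariant factors (1,1,1,1,1,1,1,1,1,1,1,1,1,1,1).

From H_k ≅ ker(∂_k) / im(∂_{k+1}) we obtain:

  H_0: rank C_0 − rank ∂_1 = 8 − 7 = 1, and the invariant factors of ∂_1 are all 1, so H_0 ≅ Z.
  H_1: rank ker ∂_1 − rank ∂_2 = (24 − 7) − 15 = 2, and the invariant factors of ∂_2 are all 1, so H_1 ≅ Z^2.
  H_2: rank ker ∂_2 − rank ∂_3 = (16 − 15) − 0 = 1, and there is no ∂_3, so H_2 ≅ Z.

H_0 ≅ Z,  H_1 ≅ Z^2,  H_2 ≅ Z.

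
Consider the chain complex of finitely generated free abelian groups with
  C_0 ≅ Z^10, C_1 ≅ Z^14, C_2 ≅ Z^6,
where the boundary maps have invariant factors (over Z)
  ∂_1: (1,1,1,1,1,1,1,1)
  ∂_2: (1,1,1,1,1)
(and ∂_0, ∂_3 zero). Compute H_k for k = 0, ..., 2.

H_0: b_0 = 10 − 0 − 8 = 2; torsion from ∂_1 factors > 1: none. So H_0 = Z^2.
H_1: b_1 = 14 − 8 − 5 = 1; torsion from ∂_2 factors > 1: none. So H_1 = Z.
H_2: b_2 = 6 − 5 − 0 = 1; torsion from ∂_3 factors > 1: none. So H_2 = Z.

H_0 = Z^2,  H_1 = Z,  H_2 = Z.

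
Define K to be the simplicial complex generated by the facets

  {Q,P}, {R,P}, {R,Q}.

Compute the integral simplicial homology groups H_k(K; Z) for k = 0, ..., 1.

Fix the vertex order P < Q < R and write every simplex with vertices in increasing order. Then dim K = 1 and the simplices of K are:

  0-simplices (3): P, Q, R
  1-simplices (3): PQ, PR, QR

Hence C_0 ≅ Z^3, C_1 ≅ Z^3.

The boundary map ∂_1: C_1 → C_0 sends each edge [p,q] (with p < q) to q − p.
The resulting 3×3 matrix has rank 2, and its Smith normal form has invariant factors (1,1).

Computing H_k = (kernel of ∂_k) / (image of ∂_{k+1}):

  H_0: rank C_0 − rank ∂_1 = 3 − 2 = 1, and the invariant factors of ∂_1 are all 1, so H_0 ≅ Z.
  H_1: rank ker ∂_1 − rank ∂_2 = (3 − 2) − 0 = 1, and there is no ∂_2, so H_1 ≅ Z.

(K is a triangulation of the circle S^1.)

H_0 ≅ Z,  H_1 ≅ Z.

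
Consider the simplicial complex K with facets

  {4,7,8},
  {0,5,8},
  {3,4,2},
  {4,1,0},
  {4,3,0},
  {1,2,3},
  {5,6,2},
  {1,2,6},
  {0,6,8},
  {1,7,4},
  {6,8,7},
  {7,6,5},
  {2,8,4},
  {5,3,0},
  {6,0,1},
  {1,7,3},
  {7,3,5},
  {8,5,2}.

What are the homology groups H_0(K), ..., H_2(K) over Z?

H_0 ≅ Z,  H_1 ≅ Z ⊕ Z/2,  H_2 = 0.

Take the total order 0 < 1 < 2 < 3 < 4 < 5 < 6 < 7 < 8 on the vertex set. Then K (dimension 2) consists of the simplices:

  0-simplices (9): [0], [1], [2], [3], [4], [5], [6], [7], [8]
  1-simplices (27): (27 of them)
  2-simplices (18): [0,1,4], [0,1,6], [0,3,4], [0,3,5], [0,5,8], [0,6,8], [1,2,3], [1,2,6], [1,3,7], [1,4,7], [2,3,4], [2,4,8], [2,5,6], [2,5,8], [3,5,7], [4,7,8], [5,6,7], [6,7,8]

so the chain groups are C_0 ≅ Z^9, C_1 ≅ Z^27, C_2 ≅ Z^18.

Boundary ∂_1: C_1 → C_0 maps an edge to its endpoints' difference, ∂[p,q] = q − p. For instance
  ∂[3,7] = [7] − [3].
As a 9×27 matrix over Z this has rank 8, with invariant factors (1,1,1,1,1,1,1,1).

∂_2: C_2 → C_1 sends each 2-simplex [p,q,r] to [q,r] − [p,r] + [p,q]. For instance
  ∂[0,1,4] = [1,4] − [0,4] + [0,1],
  ∂[0,3,4] = [3,4] − [0,4] + [0,3].
As a 27×18 matrix over Z this has rank 18, with invariant factors (1,1,1,1,1,1,1,1,1,1,1,1,1,1,1,1,1,2).

Reading off H_k = ker ∂_k / im ∂_{k+1}:

  H_0: rank C_0 − rank ∂_1 = 9 − 8 = 1, and the invariant factors of ∂_1 are all 1, so H_0 = Z.
  H_1: rank ker ∂_1 − rank ∂_2 = (27 − 8) − 18 = 1, and ∂_2 has invariant factor 2 > 1, so H_1 = Z ⊕ Z/2.
  H_2: rank ker ∂_2 − rank ∂_3 = (18 − 18) − 0 = 0, and there is no ∂_3, so H_2 = 0.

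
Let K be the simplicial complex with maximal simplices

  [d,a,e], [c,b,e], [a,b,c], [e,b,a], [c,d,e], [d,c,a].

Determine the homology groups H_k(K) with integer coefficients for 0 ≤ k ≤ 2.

H_0 = Z,  H_1 = 0,  H_2 = Z.

Take the total order a < b < c < d < e on the vertex set. Then K (dimension 2) consists of the simplices:

  0-simplices (5): a, b, c, d, e
  1-simplices (9): ab, ac, ad, ae, bc, be, cd, ce, de
  2-simplices (6): abc, abe, acd, ade, bce, cde

giving chain groups C_0 ≅ Z^5, C_1 ≅ Z^9, C_2 ≅ Z^6.

Boundary ∂_1: C_1 → C_0 maps an edge to its endpoints' difference, ∂[p,q] = q − p. For instance
  ∂ab = b − a.
The resulting 5×9 matrix has rank 4, and its Smith normal form has invariant factors (1,1,1,1).

∂_2: C_2 → C_1 maps a triangle to the signed sum of its edges. For instance
  ∂ade = de − ae + ad,
  ∂abc = bc − ac + ab.
As a 9×6 matrix over Z this has rank 5, with invariant factors (1,1,1,1,1).

Reading off H_k = ker ∂_k / im ∂_{k+1}:

  H_0: rank C_0 − rank ∂_1 = 5 − 4 = 1, and the invariant factors of ∂_1 are all 1, so H_0 ≅ Z.
  H_1: rank ker ∂_1 − rank ∂_2 = (9 − 4) − 5 = 0, and the invariant factors of ∂_2 are all 1, so H_1 ≅ 0.
  H_2: rank ker ∂_2 − rank ∂_3 = (6 − 5) − 0 = 1, and there is no ∂_3, so H_2 ≅ Z.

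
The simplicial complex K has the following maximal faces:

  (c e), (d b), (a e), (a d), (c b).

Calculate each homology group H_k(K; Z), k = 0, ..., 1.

H_0 ≅ Z,  H_1 ≅ Z.

Take the total order a < b < c < d < e on the vertex set. Then K (dimension 1) consists of the simplices:

  0-simplices (5): a, b, c, d, e
  1-simplices (5): ad, ae, bc, bd, ce

so the chain groups are C_0 ≅ Z^5, C_1 ≅ Z^5.

∂_1: C_1 → C_0 sends each edge [p,q] (with p < q) to q − p. For instance
  ∂bd = d − b.
This gives a 5×5 integer matrix of rank 4; reducing to Smith normal form yields diagonal entries (1,1,1,1).

Now H_k = ker ∂_k / im ∂_{k+1}, so:

  H_0: rank C_0 − rank ∂_1 = 5 − 4 = 1, and the invariant factors of ∂_1 are all 1, so H_0 ≅ Z.
  H_1: rank ker ∂_1 − rank ∂_2 = (5 − 4) − 0 = 1, and there is no ∂_2, so H_1 ≅ Z.

As a check, the Euler characteristic is 5 − 5 = 0, which agrees with 1 − 1 = 0.
(K is a triangulation of the circle S^1.)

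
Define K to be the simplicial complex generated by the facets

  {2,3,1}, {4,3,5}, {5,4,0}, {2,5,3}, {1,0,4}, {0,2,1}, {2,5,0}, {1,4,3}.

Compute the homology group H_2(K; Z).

H_2 ≅ Z.

We work with the vertex ordering 0 < 1 < 2 < 3 < 4 < 5. The simplices of K, each written with vertices in increasing order, are:

  0-simplices (6): [0], [1], [2], [3], [4], [5]
  1-simplices (12): [0,1], [0,2], [0,4], [0,5], [1,2], [1,3], [1,4], [2,3], [2,5], [3,4], [3,5], [4,5]
  2-simplices (8): [0,1,2], [0,1,4], [0,2,5], [0,4,5], [1,2,3], [1,3,4], [2,3,5], [3,4,5]

giving chain groups C_0 ≅ Z^6, C_1 ≅ Z^12, C_2 ≅ Z^8.

∂_1: C_1 → C_0 maps an edge to its endpoints' difference, ∂[p,q] = q − p.
The resulting 6×12 matrix has rank 5, and its Smith normal form has invariant factors (1,1,1,1,1).

Boundary ∂_2: C_2 → C_1 maps a triangle to the signed sum of its edges. For instance
  ∂[2,3,5] = [3,5] − [2,5] + [2,3],
  ∂[1,2,3] = [2,3] − [1,3] + [1,2].
As a 12×8 matrix over Z this has rank 7, with invariant factors (1,1,1,1,1,1,1).

From H_k ≅ ker(∂_k) / im(∂_{k+1}) we obtain:

  H_2: rank ker ∂_2 − rank ∂_3 = (8 − 7) − 0 = 1, and there is no ∂_3, so H_2 ≅ Z.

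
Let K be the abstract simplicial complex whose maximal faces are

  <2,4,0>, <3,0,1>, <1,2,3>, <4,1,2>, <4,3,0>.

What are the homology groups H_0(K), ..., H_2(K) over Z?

Take the total order 0 < 1 < 2 < 3 < 4 on the vertex set. Then K (dimension 2) consists of the simplices:

  0-simplices (5): [0], [1], [2], [3], [4]
  1-simplices (10): [0,1], [0,2], [0,3], [0,4], [1,2], [1,3], [1,4], [2,3], [2,4], [3,4]
  2-simplices (5): [0,1,3], [0,2,4], [0,3,4], [1,2,3], [1,2,4]

so the chain groups are C_0 ≅ Z^5, C_1 ≅ Z^10, C_2 ≅ Z^5.

∂_1: C_1 → C_0 maps an edge to its endpoints' difference, ∂[p,q] = q − p.
This gives a 5×10 integer matrix of rank 4; reducing to Smith normal form yields diagonal entries (1,1,1,1).

The boundary map ∂_2: C_2 → C_1 acts by ∂[p,q,r] = [q,r] − [p,r] + [p,q]. For instance
  ∂[0,3,4] = [3,4] − [0,4] + [0,3],
  ∂[1,2,3] = [2,3] − [1,3] + [1,2].
The resulting 10×5 matrix has rank 5, and its Smith normal form has invariant factors (1,1,1,1,1).

From H_k ≅ ker(∂_k) / im(∂_{k+1}) we obtain:

  H_0: rank C_0 − rank ∂_1 = 5 − 4 = 1, and the invariant factors of ∂_1 are all 1, so H_0 = Z.
  H_1: rank ker ∂_1 − rank ∂_2 = (10 − 4) − 5 = 1, and the invariant factors of ∂_2 are all 1, so H_1 = Z.
  H_2: rank ker ∂_2 − rank ∂_3 = (5 − 5) − 0 = 0, and there is no ∂_3, so H_2 = 0.

(K is a triangulation of the Möbius band.)

H_0 = Z,  H_1 = Z,  H_2 = 0.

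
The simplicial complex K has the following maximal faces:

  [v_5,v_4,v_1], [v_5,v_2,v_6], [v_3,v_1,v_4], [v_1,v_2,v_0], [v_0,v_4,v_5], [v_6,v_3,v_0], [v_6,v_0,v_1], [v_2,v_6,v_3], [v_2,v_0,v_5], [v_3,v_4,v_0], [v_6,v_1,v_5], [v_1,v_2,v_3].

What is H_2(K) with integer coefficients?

H_2 ≅ 0.

We work with the vertex ordering v_0 < v_1 < v_2 < v_3 < v_4 < v_5 < v_6. The simplices of K, each written with vertices in increasing order, are:

  0-simplices (7): [v_0], [v_1], [v_2], [v_3], [v_4], [v_5], [v_6]
  1-simplices (18): (18 of them)
  2-simplices (12): (12 of them)

so the chain groups are C_0 ≅ Z^7, C_1 ≅ Z^18, C_2 ≅ Z^12.

Boundary ∂_1: C_1 → C_0 maps an edge to its endpoints' difference, ∂[p,q] = q − p. For instance
  ∂[v_3,v_6] = [v_6] − [v_3].
As a 7×18 matrix over Z this has rank 6, with invariant factors (1,1,1,1,1,1).

∂_2: C_2 → C_1 sends each 2-simplex [p,q,r] to [q,r] − [p,r] + [p,q]. For instance
  ∂[v_2,v_3,v_6] = [v_3,v_6] − [v_2,v_6] + [v_2,v_3],
  ∂[v_1,v_2,v_3] = [v_2,v_3] − [v_1,v_3] + [v_1,v_2].
This gives a 18×12 integer matrix of rank 12; reducing to Smith normal form yields diagonal entries (1,1,1,1,1,1,1,1,1,1,1,2).

From H_k ≅ ker(∂_k) / im(∂_{k+1}) we obtain:

  H_2: rank ker ∂_2 − rank ∂_3 = (12 − 12) − 0 = 0, and there is no ∂_3, so H_2 ≅ 0.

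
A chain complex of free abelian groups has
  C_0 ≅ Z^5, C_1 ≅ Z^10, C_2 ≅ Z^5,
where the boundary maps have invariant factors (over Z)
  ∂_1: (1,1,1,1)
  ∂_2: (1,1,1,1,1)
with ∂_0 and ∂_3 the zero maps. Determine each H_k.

H_0: b_0 = 5 − 0 − 4 = 1; torsion from ∂_1 factors > 1: none. So H_0 ≅ Z.
H_1: b_1 = 10 − 4 − 5 = 1; torsion from ∂_2 factors > 1: none. So H_1 ≅ Z.
H_2: b_2 = 5 − 5 − 0 = 0; torsion from ∂_3 factors > 1: none. So H_2 ≅ 0.

H_0 ≅ Z,  H_1 ≅ Z,  H_2 = 0.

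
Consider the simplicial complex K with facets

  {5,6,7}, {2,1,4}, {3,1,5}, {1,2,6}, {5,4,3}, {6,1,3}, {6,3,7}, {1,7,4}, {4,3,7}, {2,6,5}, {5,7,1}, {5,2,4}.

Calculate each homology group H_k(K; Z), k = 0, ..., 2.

Fix the vertex order 1 < 2 < 3 < 4 < 5 < 6 < 7 and write every simplex with vertices in increasing order. Then dim K = 2 and the simplices of K are:

  0-simplices (7): [1], [2], [3], [4], [5], [6], [7]
  1-simplices (18): [1,2], [1,3], [1,4], [1,5], [1,6], [1,7], [2,4], [2,5], [2,6], [3,4], [3,5], [3,6], [3,7], [4,5], [4,7], [5,6], [5,7], [6,7]
  2-simplices (12): [1,2,4], [1,2,6], [1,3,5], [1,3,6], [1,4,7], [1,5,7], [2,4,5], [2,5,6], [3,4,5], [3,4,7], [3,6,7], [5,6,7]

Hence C_0 ≅ Z^7, C_1 ≅ Z^18, C_2 ≅ Z^12.

The boundary map ∂_1: C_1 → C_0 maps an edge to its endpoints' difference, ∂[p,q] = q − p. For instance
  ∂[4,5] = [5] − [4].
The 7×18 boundary matrix has rank 6 and Smith normal form diag(1,1,1,1,1,1).

The boundary map ∂_2: C_2 → C_1 maps a triangle to the signed sum of its edges. For instance
  ∂[1,3,6] = [3,6] − [1,6] + [1,3],
  ∂[3,4,5] = [4,5] − [3,5] + [3,4].
This gives a 18×12 integer matrix of rank 12; reducing to Smith normal form yields diagonal entries (1,1,1,1,1,1,1,1,1,1,1,2).

Computing H_k = (kernel of ∂_k) / (image of ∂_{k+1}):

  H_0: rank C_0 − rank ∂_1 = 7 − 6 = 1, and the invariant factors of ∂_1 are all 1, so H_0 ≅ Z.
  H_1: rank ker ∂_1 − rank ∂_2 = (18 − 6) − 12 = 0, and ∂_2 has invariant factor 2 > 1, so H_1 ≅ Z_2.
  H_2: rank ker ∂_2 − rank ∂_3 = (12 − 12) − 0 = 0, and there is no ∂_3, so H_2 ≅ 0.

H_0 = Z,  H_1 = Z_2,  H_2 = 0.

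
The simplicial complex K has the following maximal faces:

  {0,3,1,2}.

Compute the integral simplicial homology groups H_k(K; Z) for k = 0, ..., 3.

H_0 = Z,  H_1 = 0,  H_2 = 0,  H_3 = 0.

Fix the vertex order 0 < 1 < 2 < 3 and write every simplex with vertices in increasing order. Then dim K = 3 and the simplices of K are:

  0-simplices (4): [0], [1], [2], [3]
  1-simplices (6): [0,1], [0,2], [0,3], [1,2], [1,3], [2,3]
  2-simplices (4): [0,1,2], [0,1,3], [0,2,3], [1,2,3]
  3-simplices (1): [0,1,2,3]

Hence C_0 ≅ Z^4, C_1 ≅ Z^6, C_2 ≅ Z^4, C_3 ≅ Z^1.

The boundary map ∂_1: C_1 → C_0 sends each edge [p,q] (with p < q) to q − p. For instance
  ∂[0,1] = [1] − [0].
The resulting 4×6 matrix has rank 3, and its Smith normal form has invariant factors (1,1,1).

The boundary map ∂_2: C_2 → C_1 acts by ∂[p,q,r] = [q,r] − [p,r] + [p,q]. For instance
  ∂[0,1,2] = [1,2] − [0,2] + [0,1],
  ∂[0,2,3] = [2,3] − [0,3] + [0,2].
As a 6×4 matrix over Z this has rank 3, with invariant factors (1,1,1).

Boundary ∂_3: C_3 → C_2 sends each 3-simplex σ to the alternating sum Σ_i (−1)^i (σ with its i-th vertex removed). For instance
  ∂[0,1,2,3] = [1,2,3] − [0,2,3] + [0,1,3] − [0,1,2].
The resulting 4×1 matrix has rank 1, and its Smith normal form has invariant factors (1).

Now H_k = ker ∂_k / im ∂_{k+1}, so:

  H_0: rank C_0 − rank ∂_1 = 4 − 3 = 1, and the invariant factors of ∂_1 are all 1, so H_0 ≅ Z.
  H_1: rank ker ∂_1 − rank ∂_2 = (6 − 3) − 3 = 0, and the invariant factors of ∂_2 are all 1, so H_1 ≅ 0.
  H_2: rank ker ∂_2 − rank ∂_3 = (4 − 3) − 1 = 0, and the invariant factors of ∂_3 are all 1, so H_2 ≅ 0.
  H_3: rank ker ∂_3 − rank ∂_4 = (1 − 1) − 0 = 0, and there is no ∂_4, so H_3 ≅ 0.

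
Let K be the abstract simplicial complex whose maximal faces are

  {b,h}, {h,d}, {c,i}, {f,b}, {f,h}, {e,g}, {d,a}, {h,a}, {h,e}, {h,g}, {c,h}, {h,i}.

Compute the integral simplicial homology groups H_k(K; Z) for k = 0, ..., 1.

Fix the vertex order a < b < c < d < e < f < g < h < i and write every simplex with vertices in increasing order. Then dim K = 1 and the simplices of K are:

  0-simplices (9): a, b, c, d, e, f, g, h, i
  1-simplices (12): ad, ah, bf, bh, ch, ci, dh, eg, eh, fh, gh, hi

so the chain groups are C_0 ≅ Z^9, C_1 ≅ Z^12.

Boundary ∂_1: C_1 → C_0 is given by ∂[p,q] = [q] − [p]. For instance
  ∂bf = f − b.
As a 9×12 matrix over Z this has rank 8, with invariant factors (1,1,1,1,1,1,1,1).

From H_k ≅ ker(∂_k) / im(∂_{k+1}) we obtain:

  H_0: rank C_0 − rank ∂_1 = 9 − 8 = 1, and the invariant factors of ∂_1 are all 1, so H_0 = Z.
  H_1: rank ker ∂_1 − rank ∂_2 = (12 − 8) − 0 = 4, and there is no ∂_2, so H_1 = Z^4.

As a check, the Euler characteristic is 9 − 12 = -3, which agrees with 1 − 4 = -3.

H_0 ≅ Z,  H_1 ≅ Z^4.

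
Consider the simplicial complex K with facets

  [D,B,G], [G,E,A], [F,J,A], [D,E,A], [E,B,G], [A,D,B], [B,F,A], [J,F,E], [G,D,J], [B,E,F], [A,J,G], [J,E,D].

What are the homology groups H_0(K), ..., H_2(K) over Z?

H_0 = Z,  H_1 = Z/2,  H_2 = 0.

Fix the vertex order A < B < D < E < F < G < J and write every simplex with vertices in increasing order. Then dim K = 2 and the simplices of K are:

  0-simplices (7): A, B, D, E, F, G, J
  1-simplices (18): AB, AD, AE, AF, AG, AJ, BD, BE, BF, BG, DE, DG, DJ, EF, EG, EJ, FJ, GJ
  2-simplices (12): ABD, ABF, ADE, AEG, AFJ, AGJ, BDG, BEF, BEG, DEJ, DGJ, EFJ

giving chain groups C_0 ≅ Z^7, C_1 ≅ Z^18, C_2 ≅ Z^12.

∂_1: C_1 → C_0 sends each edge [p,q] (with p < q) to q − p.
As a 7×18 matrix over Z this has rank 6, with invariant factors (1,1,1,1,1,1).

Boundary ∂_2: C_2 → C_1 maps a triangle to the signed sum of its edges. For instance
  ∂AFJ = FJ − AJ + AF,
  ∂ABD = BD − AD + AB.
The 18×12 boundary matrix has rank 12 and Smith normal form diag(1,1,1,1,1,1,1,1,1,1,1,2).

From H_k ≅ ker(∂_k) / im(∂_{k+1}) we obtain:

  H_0: rank C_0 − rank ∂_1 = 7 − 6 = 1, and the invariant factors of ∂_1 are all 1, so H_0 = Z.
  H_1: rank ker ∂_1 − rank ∂_2 = (18 − 6) − 12 = 0, and ∂_2 has invariant factor 2 > 1, so H_1 = Z/2.
  H_2: rank ker ∂_2 − rank ∂_3 = (12 − 12) − 0 = 0, and there is no ∂_3, so H_2 = 0.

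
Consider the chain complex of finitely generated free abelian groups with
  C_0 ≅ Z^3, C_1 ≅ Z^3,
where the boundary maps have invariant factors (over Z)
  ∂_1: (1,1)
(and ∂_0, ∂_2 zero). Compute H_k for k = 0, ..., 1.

H_0: b_0 = 3 − 0 − 2 = 1; torsion from ∂_1 factors > 1: none. So H_0 = Z.
H_1: b_1 = 3 − 2 − 0 = 1; torsion from ∂_2 factors > 1: none. So H_1 = Z.

H_0 = Z,  H_1 = Z.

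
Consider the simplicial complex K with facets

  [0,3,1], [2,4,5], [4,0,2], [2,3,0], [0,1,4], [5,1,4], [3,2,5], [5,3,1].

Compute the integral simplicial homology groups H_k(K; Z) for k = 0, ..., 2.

H_0 = Z,  H_1 = 0,  H_2 = Z.

We work with the vertex ordering 0 < 1 < 2 < 3 < 4 < 5. The simplices of K, each written with vertices in increasing order, are:

  0-simplices (6): [0], [1], [2], [3], [4], [5]
  1-simplices (12): [0,1], [0,2], [0,3], [0,4], [1,3], [1,4], [1,5], [2,3], [2,4], [2,5], [3,5], [4,5]
  2-simplices (8): [0,1,3], [0,1,4], [0,2,3], [0,2,4], [1,3,5], [1,4,5], [2,3,5], [2,4,5]

giving chain groups C_0 ≅ Z^6, C_1 ≅ Z^12, C_2 ≅ Z^8.

∂_1: C_1 → C_0 maps an edge to its endpoints' difference, ∂[p,q] = q − p.
This gives a 6×12 integer matrix of rank 5; reducing to Smith normal form yields diagonal entries (1,1,1,1,1).

Boundary ∂_2: C_2 → C_1 sends each 2-simplex [p,q,r] to [q,r] − [p,r] + [p,q]. For instance
  ∂[2,4,5] = [4,5] − [2,5] + [2,4],
  ∂[1,4,5] = [4,5] − [1,5] + [1,4].
As a 12×8 matrix over Z this has rank 7, with invariant factors (1,1,1,1,1,1,1).

Reading off H_k = ker ∂_k / im ∂_{k+1}:

  H_0: rank C_0 − rank ∂_1 = 6 − 5 = 1, and the invariant factors of ∂_1 are all 1, so H_0 = Z.
  H_1: rank ker ∂_1 − rank ∂_2 = (12 − 5) − 7 = 0, and the invariant factors of ∂_2 are all 1, so H_1 = 0.
  H_2: rank ker ∂_2 − rank ∂_3 = (8 − 7) − 0 = 1, and there is no ∂_3, so H_2 = Z.

As a check, the Euler characteristic is 6 − 12 + 8 = 2, which agrees with 1 − 0 + 1 = 2.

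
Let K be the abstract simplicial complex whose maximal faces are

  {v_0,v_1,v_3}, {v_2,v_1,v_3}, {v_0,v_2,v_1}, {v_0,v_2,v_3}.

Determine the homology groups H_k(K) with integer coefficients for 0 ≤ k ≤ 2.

H_0 = Z,  H_1 = 0,  H_2 = Z.

K has 4 vertices, 6 edges, 4 triangles.
rank ∂_0 = 0, rank ∂_1 = 3 ⇒ b_0 = 4 − 0 − 3 = 1; all invariant factors of ∂_1 are 1 so no torsion. So H_0 ≅ Z.
rank ∂_1 = 3, rank ∂_2 = 3 ⇒ b_1 = 6 − 3 − 3 = 0; all invariant factors of ∂_2 are 1 so no torsion. So H_1 ≅ 0.
rank ∂_2 = 3, rank ∂_3 = 0 ⇒ b_2 = 4 − 3 − 0 = 1. So H_2 ≅ Z.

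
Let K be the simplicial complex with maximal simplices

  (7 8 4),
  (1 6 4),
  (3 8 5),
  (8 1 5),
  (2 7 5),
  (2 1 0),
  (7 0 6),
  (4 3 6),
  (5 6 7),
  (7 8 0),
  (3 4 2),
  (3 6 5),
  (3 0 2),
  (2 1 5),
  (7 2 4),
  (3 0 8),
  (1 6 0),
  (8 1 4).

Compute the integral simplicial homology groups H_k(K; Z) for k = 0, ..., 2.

H_0 ≅ Z,  H_1 ≅ Z^2,  H_2 ≅ Z.

K has 9 vertices, 27 edges, 18 triangles.
rank ∂_0 = 0, rank ∂_1 = 8 ⇒ b_0 = 9 − 0 − 8 = 1; all invariant factors of ∂_1 are 1 so no torsion. So H_0 ≅ Z.
rank ∂_1 = 8, rank ∂_2 = 17 ⇒ b_1 = 27 − 8 − 17 = 2; all invariant factors of ∂_2 are 1 so no torsion. So H_1 ≅ Z^2.
rank ∂_2 = 17, rank ∂_3 = 0 ⇒ b_2 = 18 − 17 − 0 = 1. So H_2 ≅ Z.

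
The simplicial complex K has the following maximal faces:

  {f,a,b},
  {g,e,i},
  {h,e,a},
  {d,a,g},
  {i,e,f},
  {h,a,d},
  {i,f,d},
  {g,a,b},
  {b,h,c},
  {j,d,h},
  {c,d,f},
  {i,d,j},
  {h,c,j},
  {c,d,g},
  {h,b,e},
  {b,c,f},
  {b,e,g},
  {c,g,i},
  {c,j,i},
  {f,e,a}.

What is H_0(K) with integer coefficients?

H_0 ≅ Z.

K has 10 vertices, 30 edges, 20 triangles.
rank ∂_0 = 0, rank ∂_1 = 9 ⇒ b_0 = 10 − 0 − 9 = 1; all invariant factors of ∂_1 are 1 so no torsion. So H_0 ≅ Z.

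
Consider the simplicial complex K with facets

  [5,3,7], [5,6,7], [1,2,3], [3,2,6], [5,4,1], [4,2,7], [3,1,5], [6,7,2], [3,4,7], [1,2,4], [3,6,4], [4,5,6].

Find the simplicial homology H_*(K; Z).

H_0 ≅ Z,  H_1 ≅ Z_2,  H_2 = 0.

Fix the vertex order 1 < 2 < 3 < 4 < 5 < 6 < 7 and write every simplex with vertices in increasing order. Then dim K = 2 and the simplices of K are:

  0-simplices (7): [1], [2], [3], [4], [5], [6], [7]
  1-simplices (18): [1,2], [1,3], [1,4], [1,5], [2,3], [2,4], [2,6], [2,7], [3,4], [3,5], [3,6], [3,7], [4,5], [4,6], [4,7], [5,6], [5,7], [6,7]
  2-simplices (12): [1,2,3], [1,2,4], [1,3,5], [1,4,5], [2,3,6], [2,4,7], [2,6,7], [3,4,6], [3,4,7], [3,5,7], [4,5,6], [5,6,7]

so the chain groups are C_0 ≅ Z^7, C_1 ≅ Z^18, C_2 ≅ Z^12.

The boundary map ∂_1: C_1 → C_0 sends each edge [p,q] (with p < q) to q − p. For instance
  ∂[5,7] = [7] − [5].
This gives a 7×18 integer matrix of rank 6; reducing to Smith normal form yields diagonal entries (1,1,1,1,1,1).

∂_2: C_2 → C_1 maps a triangle to the signed sum of its edges. For instance
  ∂[2,6,7] = [6,7] − [2,7] + [2,6],
  ∂[1,2,3] = [2,3] − [1,3] + [1,2].
This gives a 18×12 integer matrix of rank 12; reducing to Smith normal form yields diagonal entries (1,1,1,1,1,1,1,1,1,1,1,2).

Computing H_k = (kernel of ∂_k) / (image of ∂_{k+1}):

  H_0: rank C_0 − rank ∂_1 = 7 − 6 = 1, and the invariant factors of ∂_1 are all 1, so H_0 ≅ Z.
  H_1: rank ker ∂_1 − rank ∂_2 = (18 − 6) − 12 = 0, and ∂_2 has invariant factor 2 > 1, so H_1 ≅ Z_2.
  H_2: rank ker ∂_2 − rank ∂_3 = (12 − 12) − 0 = 0, and there is no ∂_3, so H_2 ≅ 0.

(K is a triangulation of the real projective plane RP^2.)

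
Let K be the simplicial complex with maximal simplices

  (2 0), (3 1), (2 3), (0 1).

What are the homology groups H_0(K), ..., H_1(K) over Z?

We work with the vertex ordering 0 < 1 < 2 < 3. The simplices of K, each written with vertices in increasing order, are:

  0-simplices (4): [0], [1], [2], [3]
  1-simplices (4): [0,1], [0,2], [1,3], [2,3]

giving chain groups C_0 ≅ Z^4, C_1 ≅ Z^4.

Boundary ∂_1: C_1 → C_0 maps an edge to its endpoints' difference, ∂[p,q] = q − p. For instance
  ∂[2,3] = [3] − [2].
As a 4×4 matrix over Z this has rank 3, with invariant factors (1,1,1).

Reading off H_k = ker ∂_k / im ∂_{k+1}:

  H_0: rank C_0 − rank ∂_1 = 4 − 3 = 1, and the invariant factors of ∂_1 are all 1, so H_0 = Z.
  H_1: rank ker ∂_1 − rank ∂_2 = (4 − 3) − 0 = 1, and there is no ∂_2, so H_1 = Z.

As a check, the Euler characteristic is 4 − 4 = 0, which agrees with 1 − 1 = 0.

H_0 ≅ Z,  H_1 ≅ Z.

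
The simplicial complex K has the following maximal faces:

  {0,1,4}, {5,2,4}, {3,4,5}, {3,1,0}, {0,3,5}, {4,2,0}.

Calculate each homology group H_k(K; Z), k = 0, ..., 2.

H_0 ≅ Z,  H_1 ≅ Z,  H_2 = 0.

Order the vertices as 0 < 1 < 2 < 3 < 4 < 5. Listing each simplex with vertices in this order, K has dimension 2 with simplices:

  0-simplices (6): [0], [1], [2], [3], [4], [5]
  1-simplices (12): [0,1], [0,2], [0,3], [0,4], [0,5], [1,3], [1,4], [2,4], [2,5], [3,4], [3,5], [4,5]
  2-simplices (6): [0,1,3], [0,1,4], [0,2,4], [0,3,5], [2,4,5], [3,4,5]

giving chain groups C_0 ≅ Z^6, C_1 ≅ Z^12, C_2 ≅ Z^6.

Boundary ∂_1: C_1 → C_0 maps an edge to its endpoints' difference, ∂[p,q] = q − p. For instance
  ∂[4,5] = [5] − [4].
This gives a 6×12 integer matrix of rank 5; reducing to Smith normal form yields diagonal entries (1,1,1,1,1).

The boundary map ∂_2: C_2 → C_1 acts by ∂[p,q,r] = [q,r] − [p,r] + [p,q]. For instance
  ∂[0,1,3] = [1,3] − [0,3] + [0,1],
  ∂[2,4,5] = [4,5] − [2,5] + [2,4].
As a 12×6 matrix over Z this has rank 6, with invariant factors (1,1,1,1,1,1).

From H_k ≅ ker(∂_k) / im(∂_{k+1}) we obtain:

  H_0: rank C_0 − rank ∂_1 = 6 − 5 = 1, and the invariant factors of ∂_1 are all 1, so H_0 ≅ Z.
  H_1: rank ker ∂_1 − rank ∂_2 = (12 − 5) − 6 = 1, and the invariant factors of ∂_2 are all 1, so H_1 ≅ Z.
  H_2: rank ker ∂_2 − rank ∂_3 = (6 − 6) − 0 = 0, and there is no ∂_3, so H_2 ≅ 0.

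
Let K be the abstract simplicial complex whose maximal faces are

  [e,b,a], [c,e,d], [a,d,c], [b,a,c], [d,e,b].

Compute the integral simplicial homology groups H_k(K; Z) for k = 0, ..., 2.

H_0 ≅ Z,  H_1 ≅ Z,  H_2 = 0.

Order the vertices as a < b < c < d < e. Listing each simplex with vertices in this order, K has dimension 2 with simplices:

  0-simplices (5): a, b, c, d, e
  1-simplices (10): ab, ac, ad, ae, bc, bd, be, cd, ce, de
  2-simplices (5): abc, abe, acd, bde, cde

so the chain groups are C_0 ≅ Z^5, C_1 ≅ Z^10, C_2 ≅ Z^5.

The boundary map ∂_1: C_1 → C_0 is given by ∂[p,q] = [q] − [p].
The resulting 5×10 matrix has rank 4, and its Smith normal form has invariant factors (1,1,1,1).

The boundary map ∂_2: C_2 → C_1 acts by ∂[p,q,r] = [q,r] − [p,r] + [p,q]. For instance
  ∂abe = be − ae + ab,
  ∂abc = bc − ac + ab.
The resulting 10×5 matrix has rank 5, and its Smith normal form has invariant factors (1,1,1,1,1).

Reading off H_k = ker ∂_k / im ∂_{k+1}:

  H_0: rank C_0 − rank ∂_1 = 5 − 4 = 1, and the invariant factors of ∂_1 are all 1, so H_0 ≅ Z.
  H_1: rank ker ∂_1 − rank ∂_2 = (10 − 4) − 5 = 1, and the invariant factors of ∂_2 are all 1, so H_1 ≅ Z.
  H_2: rank ker ∂_2 − rank ∂_3 = (5 − 5) − 0 = 0, and there is no ∂_3, so H_2 ≅ 0.

As a check, the Euler characteristic is 5 − 10 + 5 = 0, which agrees with 1 − 1 + 0 = 0.
(K is a triangulation of the Möbius band.)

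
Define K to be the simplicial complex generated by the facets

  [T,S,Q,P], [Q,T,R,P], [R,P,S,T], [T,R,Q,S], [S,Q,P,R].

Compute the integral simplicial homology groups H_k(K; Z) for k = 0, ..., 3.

H_0 ≅ Z,  H_1 = 0,  H_2 = 0,  H_3 ≅ Z.

We work with the vertex ordering P < Q < R < S < T. The simplices of K, each written with vertices in increasing order, are:

  0-simplices (5): P, Q, R, S, T
  1-simplices (10): PQ, PR, PS, PT, QR, QS, QT, RS, RT, ST
  2-simplices (10): PQR, PQS, PQT, PRS, PRT, PST, QRS, QRT, QST, RST
  3-simplices (5): PQRS, PQRT, PQST, PRST, QRST

giving chain groups C_0 ≅ Z^5, C_1 ≅ Z^10, C_2 ≅ Z^10, C_3 ≅ Z^5.

The boundary map ∂_1: C_1 → C_0 maps an edge to its endpoints' difference, ∂[p,q] = q − p. For instance
  ∂RT = T − R.
The resulting 5×10 matrix has rank 4, and its Smith normal form has invariant factors (1,1,1,1).

The boundary map ∂_2: C_2 → C_1 sends each 2-simplex [p,q,r] to [q,r] − [p,r] + [p,q]. For instance
  ∂PQT = QT − PT + PQ,
  ∂PST = ST − PT + PS.
As a 10×10 matrix over Z this has rank 6, with invariant factors (1,1,1,1,1,1).

The boundary map ∂_3: C_3 → C_2 sends each 3-simplex σ to the alternating sum Σ_i (−1)^i (σ with its i-th vertex removed). For instance
  ∂PQRT = QRT − PRT + PQT − PQR,
  ∂QRST = RST − QST + QRT − QRS.
This gives a 10×5 integer matrix of rank 4; reducing to Smith normal form yields diagonal entries (1,1,1,1).

Reading off H_k = ker ∂_k / im ∂_{k+1}:

  H_0: rank C_0 − rank ∂_1 = 5 − 4 = 1, and the invariant factors of ∂_1 are all 1, so H_0 ≅ Z.
  H_1: rank ker ∂_1 − rank ∂_2 = (10 − 4) − 6 = 0, and the invariant factors of ∂_2 are all 1, so H_1 ≅ 0.
  H_2: rank ker ∂_2 − rank ∂_3 = (10 − 6) − 4 = 0, and the invariant factors of ∂_3 are all 1, so H_2 ≅ 0.
  H_3: rank ker ∂_3 − rank ∂_4 = (5 − 4) − 0 = 1, and there is no ∂_4, so H_3 ≅ Z.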